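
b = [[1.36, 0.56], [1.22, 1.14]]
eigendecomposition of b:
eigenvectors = [[0.61, -0.51],[0.79, 0.86]]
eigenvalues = [2.08, 0.42]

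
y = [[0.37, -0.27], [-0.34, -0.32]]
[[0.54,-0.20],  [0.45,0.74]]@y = [[0.27,-0.08], [-0.09,-0.36]]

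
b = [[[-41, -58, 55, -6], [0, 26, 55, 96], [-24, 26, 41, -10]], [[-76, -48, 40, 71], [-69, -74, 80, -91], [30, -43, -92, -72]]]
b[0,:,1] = [-58, 26, 26]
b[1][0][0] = -76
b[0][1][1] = 26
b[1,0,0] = -76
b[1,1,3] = -91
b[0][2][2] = 41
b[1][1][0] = -69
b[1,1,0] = -69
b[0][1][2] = 55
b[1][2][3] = -72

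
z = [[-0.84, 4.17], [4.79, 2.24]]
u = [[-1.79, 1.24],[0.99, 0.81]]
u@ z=[[7.44, -4.69], [3.05, 5.94]]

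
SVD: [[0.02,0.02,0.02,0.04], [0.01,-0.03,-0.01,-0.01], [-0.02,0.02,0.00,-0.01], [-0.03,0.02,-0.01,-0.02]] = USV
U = [[-0.76,  0.44,  0.35,  0.33], [0.07,  -0.66,  0.34,  0.67], [0.31,  0.44,  -0.52,  0.67], [0.57,  0.43,  0.7,  -0.0]]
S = [0.06, 0.05, 0.0, 0.0]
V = [[-0.6, 0.0, -0.34, -0.72], [-0.37, 0.88, 0.21, 0.21], [-0.05, 0.08, -0.88, 0.46], [0.71, 0.47, -0.24, -0.47]]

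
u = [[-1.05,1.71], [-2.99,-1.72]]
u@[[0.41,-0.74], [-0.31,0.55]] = [[-0.96, 1.72], [-0.69, 1.27]]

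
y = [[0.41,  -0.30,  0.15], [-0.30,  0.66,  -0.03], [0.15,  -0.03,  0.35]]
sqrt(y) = [[0.59, -0.22, 0.13], [-0.22, 0.78, -0.0], [0.13, -0.00, 0.58]]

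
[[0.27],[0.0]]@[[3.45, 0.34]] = [[0.93, 0.09],[0.0, 0.00]]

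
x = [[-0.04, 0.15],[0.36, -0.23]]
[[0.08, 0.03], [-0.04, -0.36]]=x@ [[0.27,  -1.04], [0.61,  -0.07]]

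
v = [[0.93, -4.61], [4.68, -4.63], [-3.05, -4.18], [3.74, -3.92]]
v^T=[[0.93,  4.68,  -3.05,  3.74], [-4.61,  -4.63,  -4.18,  -3.92]]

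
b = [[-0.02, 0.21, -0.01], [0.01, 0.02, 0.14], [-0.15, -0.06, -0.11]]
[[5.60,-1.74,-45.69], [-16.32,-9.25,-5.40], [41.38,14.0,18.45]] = b @ [[-201.68, -42.63, -31.16], [2.58, -15.22, -220.78], [-102.56, -60.86, -4.82]]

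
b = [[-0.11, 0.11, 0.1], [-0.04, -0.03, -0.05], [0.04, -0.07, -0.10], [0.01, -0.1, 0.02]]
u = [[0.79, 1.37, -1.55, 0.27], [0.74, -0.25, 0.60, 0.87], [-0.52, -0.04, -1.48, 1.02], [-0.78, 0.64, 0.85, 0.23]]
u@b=[[-0.2, 0.13, 0.17], [-0.04, -0.04, 0.04], [0.01, -0.05, 0.12], [0.1, -0.19, -0.19]]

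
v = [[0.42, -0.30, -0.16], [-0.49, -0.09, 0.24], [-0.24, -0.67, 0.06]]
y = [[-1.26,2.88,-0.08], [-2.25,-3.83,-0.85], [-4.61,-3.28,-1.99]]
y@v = [[-1.92,0.17,0.89], [1.14,1.59,-0.61], [0.15,3.01,-0.17]]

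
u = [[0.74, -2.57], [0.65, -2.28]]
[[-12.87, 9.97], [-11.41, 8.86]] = u @ [[-1.17, -1.35], [4.67, -4.27]]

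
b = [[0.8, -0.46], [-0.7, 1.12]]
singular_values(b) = [1.57, 0.37]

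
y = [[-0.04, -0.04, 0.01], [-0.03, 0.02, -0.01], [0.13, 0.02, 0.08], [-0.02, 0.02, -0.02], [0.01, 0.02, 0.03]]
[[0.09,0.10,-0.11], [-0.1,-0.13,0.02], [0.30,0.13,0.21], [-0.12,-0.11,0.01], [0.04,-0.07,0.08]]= y @ [[0.96, 1.67, 0.62], [-2.41, -4.09, 2.26], [2.78, -0.06, 1.00]]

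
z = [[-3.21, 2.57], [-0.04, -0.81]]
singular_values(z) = [4.14, 0.65]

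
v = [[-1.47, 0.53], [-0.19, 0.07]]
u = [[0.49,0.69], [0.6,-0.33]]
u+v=[[-0.98, 1.22], [0.41, -0.26]]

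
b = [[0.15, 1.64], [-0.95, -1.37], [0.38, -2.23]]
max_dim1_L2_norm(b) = 2.26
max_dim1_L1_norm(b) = 2.61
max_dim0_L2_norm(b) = 3.09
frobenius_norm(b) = 3.26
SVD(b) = [[-0.53,0.02], [0.47,-0.83], [0.71,0.56]] @ diag([3.097882780848768, 1.0059434756091923]) @ [[-0.08,-1.00], [1.0,-0.08]]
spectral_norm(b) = 3.10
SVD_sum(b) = [[0.13, 1.64], [-0.12, -1.44], [-0.18, -2.18]] + [[0.02, -0.00], [-0.83, 0.07], [0.56, -0.05]]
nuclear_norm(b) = 4.10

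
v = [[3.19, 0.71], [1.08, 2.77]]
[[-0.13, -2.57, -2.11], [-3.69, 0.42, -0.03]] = v@[[0.28, -0.92, -0.72], [-1.44, 0.51, 0.27]]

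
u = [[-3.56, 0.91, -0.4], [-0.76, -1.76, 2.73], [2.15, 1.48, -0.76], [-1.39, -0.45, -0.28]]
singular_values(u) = [4.56, 3.54, 1.02]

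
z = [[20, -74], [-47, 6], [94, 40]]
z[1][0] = -47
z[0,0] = 20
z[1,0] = -47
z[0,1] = -74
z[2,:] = [94, 40]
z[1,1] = 6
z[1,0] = -47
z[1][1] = 6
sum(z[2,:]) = 134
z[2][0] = 94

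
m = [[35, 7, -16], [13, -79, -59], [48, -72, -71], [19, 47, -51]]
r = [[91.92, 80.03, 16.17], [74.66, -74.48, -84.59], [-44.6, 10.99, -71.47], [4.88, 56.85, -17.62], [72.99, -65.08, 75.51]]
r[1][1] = -74.48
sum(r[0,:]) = 188.12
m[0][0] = 35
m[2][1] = -72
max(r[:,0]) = 91.92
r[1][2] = -84.59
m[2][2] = -71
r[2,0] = -44.6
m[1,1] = -79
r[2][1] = 10.99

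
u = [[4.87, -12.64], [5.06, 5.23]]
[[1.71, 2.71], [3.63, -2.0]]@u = [[22.04, -7.44],[7.56, -56.34]]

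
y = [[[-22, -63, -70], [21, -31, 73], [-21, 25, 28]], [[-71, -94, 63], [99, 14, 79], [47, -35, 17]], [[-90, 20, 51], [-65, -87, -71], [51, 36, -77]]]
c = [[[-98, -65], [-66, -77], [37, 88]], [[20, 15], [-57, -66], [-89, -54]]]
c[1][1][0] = -57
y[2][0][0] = -90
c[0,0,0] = -98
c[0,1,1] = -77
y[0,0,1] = -63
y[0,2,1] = 25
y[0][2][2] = 28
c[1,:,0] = [20, -57, -89]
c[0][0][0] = -98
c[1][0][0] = 20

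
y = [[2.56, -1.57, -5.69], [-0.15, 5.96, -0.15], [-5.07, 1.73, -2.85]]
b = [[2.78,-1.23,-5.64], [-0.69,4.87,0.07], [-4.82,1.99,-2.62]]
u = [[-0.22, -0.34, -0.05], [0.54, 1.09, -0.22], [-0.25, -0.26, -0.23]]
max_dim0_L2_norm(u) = 1.17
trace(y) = 5.67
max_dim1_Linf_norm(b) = 5.64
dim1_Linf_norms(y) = [5.69, 5.96, 5.07]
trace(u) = 0.64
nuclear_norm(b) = 16.77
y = u + b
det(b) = -157.87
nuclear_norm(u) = 1.65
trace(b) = 5.03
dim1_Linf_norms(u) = [0.34, 1.09, 0.26]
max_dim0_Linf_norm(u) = 1.09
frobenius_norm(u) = 1.37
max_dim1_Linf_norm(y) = 5.96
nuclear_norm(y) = 18.22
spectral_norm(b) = 6.94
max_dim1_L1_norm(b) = 9.65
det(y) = -213.80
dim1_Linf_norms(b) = [5.64, 4.87, 4.82]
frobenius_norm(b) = 9.97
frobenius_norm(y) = 10.67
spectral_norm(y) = 7.18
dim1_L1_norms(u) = [0.61, 1.85, 0.74]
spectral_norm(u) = 1.33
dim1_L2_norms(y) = [6.43, 5.96, 6.07]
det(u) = 0.00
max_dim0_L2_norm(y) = 6.4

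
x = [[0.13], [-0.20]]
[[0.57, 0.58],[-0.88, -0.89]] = x@ [[4.38, 4.46]]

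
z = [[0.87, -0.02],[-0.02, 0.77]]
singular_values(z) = [0.87, 0.77]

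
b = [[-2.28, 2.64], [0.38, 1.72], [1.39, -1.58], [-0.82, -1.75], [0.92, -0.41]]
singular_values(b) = [4.42, 2.21]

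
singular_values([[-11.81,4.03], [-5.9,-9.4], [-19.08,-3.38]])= [23.46, 10.2]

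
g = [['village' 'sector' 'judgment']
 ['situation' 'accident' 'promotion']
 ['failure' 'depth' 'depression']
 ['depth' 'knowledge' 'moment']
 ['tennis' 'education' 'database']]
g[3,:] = ['depth', 'knowledge', 'moment']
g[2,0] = 'failure'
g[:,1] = ['sector', 'accident', 'depth', 'knowledge', 'education']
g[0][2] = 'judgment'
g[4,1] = 'education'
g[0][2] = 'judgment'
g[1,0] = 'situation'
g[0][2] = 'judgment'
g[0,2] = 'judgment'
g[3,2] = 'moment'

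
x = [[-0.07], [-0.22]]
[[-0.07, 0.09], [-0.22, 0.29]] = x @ [[1.01,-1.34]]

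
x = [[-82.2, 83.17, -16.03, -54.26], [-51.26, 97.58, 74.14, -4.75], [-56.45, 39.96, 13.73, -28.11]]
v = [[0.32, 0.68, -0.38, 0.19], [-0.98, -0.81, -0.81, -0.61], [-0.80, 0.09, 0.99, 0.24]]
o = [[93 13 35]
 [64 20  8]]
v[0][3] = 0.188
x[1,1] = 97.58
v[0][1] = 0.676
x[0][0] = -82.2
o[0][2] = 35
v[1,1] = -0.806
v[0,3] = 0.188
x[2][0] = -56.45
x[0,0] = -82.2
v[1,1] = -0.806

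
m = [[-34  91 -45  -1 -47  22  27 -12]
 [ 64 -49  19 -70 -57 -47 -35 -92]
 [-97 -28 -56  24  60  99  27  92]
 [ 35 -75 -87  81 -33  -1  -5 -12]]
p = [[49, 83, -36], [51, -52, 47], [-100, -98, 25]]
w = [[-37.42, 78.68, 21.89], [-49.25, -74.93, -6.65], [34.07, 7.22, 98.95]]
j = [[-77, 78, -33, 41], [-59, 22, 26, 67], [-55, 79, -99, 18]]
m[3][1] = -75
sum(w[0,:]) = 63.150000000000006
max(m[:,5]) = 99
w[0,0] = -37.42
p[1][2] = 47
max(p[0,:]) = 83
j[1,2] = 26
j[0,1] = 78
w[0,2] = 21.89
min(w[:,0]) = -49.25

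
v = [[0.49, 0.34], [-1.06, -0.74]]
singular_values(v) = [1.42, 0.0]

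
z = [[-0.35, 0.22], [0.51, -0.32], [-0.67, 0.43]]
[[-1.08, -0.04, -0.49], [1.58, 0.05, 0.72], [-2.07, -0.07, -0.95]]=z @[[3.17, 0.08, 1.08],[0.13, -0.04, -0.52]]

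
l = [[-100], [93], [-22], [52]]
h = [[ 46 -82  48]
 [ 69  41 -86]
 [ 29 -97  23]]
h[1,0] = 69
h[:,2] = [48, -86, 23]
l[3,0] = 52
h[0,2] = 48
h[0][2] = 48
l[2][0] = -22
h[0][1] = -82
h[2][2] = 23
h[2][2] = 23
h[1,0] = 69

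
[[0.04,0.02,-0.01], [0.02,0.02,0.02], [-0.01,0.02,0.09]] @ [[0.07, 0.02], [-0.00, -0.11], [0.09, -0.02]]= [[0.00, -0.00], [0.00, -0.0], [0.01, -0.0]]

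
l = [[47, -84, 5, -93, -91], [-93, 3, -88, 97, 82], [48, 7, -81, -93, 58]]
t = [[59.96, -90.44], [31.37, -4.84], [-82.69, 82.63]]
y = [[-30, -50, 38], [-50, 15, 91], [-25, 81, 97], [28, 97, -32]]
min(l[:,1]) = -84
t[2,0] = -82.69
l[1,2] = -88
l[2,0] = 48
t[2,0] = -82.69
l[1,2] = -88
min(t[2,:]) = -82.69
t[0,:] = [59.96, -90.44]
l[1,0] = -93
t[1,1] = -4.84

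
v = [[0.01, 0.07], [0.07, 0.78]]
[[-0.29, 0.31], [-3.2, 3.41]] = v @ [[0.13, 0.30], [-4.11, 4.35]]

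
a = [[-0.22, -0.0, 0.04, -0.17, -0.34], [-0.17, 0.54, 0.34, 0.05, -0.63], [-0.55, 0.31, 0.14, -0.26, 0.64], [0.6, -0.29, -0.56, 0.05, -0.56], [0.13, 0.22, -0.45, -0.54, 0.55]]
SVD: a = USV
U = [[0.08, 0.21, 0.29, -0.90, 0.25], [0.16, 0.68, 0.62, 0.35, -0.07], [-0.66, 0.09, 0.10, -0.20, -0.71], [0.64, -0.41, 0.29, -0.11, -0.57], [-0.36, -0.56, 0.66, 0.13, 0.31]]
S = [1.41, 1.15, 0.66, 0.33, 0.1]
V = [[0.46, -0.27, -0.16, 0.28, -0.78], [-0.47, 0.34, 0.64, 0.22, -0.45], [0.05, 0.65, -0.34, -0.59, -0.33], [0.60, 0.58, 0.17, 0.44, 0.28], [0.45, -0.22, 0.65, -0.58, 0.00]]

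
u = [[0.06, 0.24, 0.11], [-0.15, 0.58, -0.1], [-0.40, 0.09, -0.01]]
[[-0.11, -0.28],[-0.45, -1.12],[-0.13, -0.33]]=u@[[0.17,  0.43], [-0.67,  -1.68], [0.34,  0.85]]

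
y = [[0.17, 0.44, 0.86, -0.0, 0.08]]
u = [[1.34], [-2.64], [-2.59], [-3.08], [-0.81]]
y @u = [[-3.23]]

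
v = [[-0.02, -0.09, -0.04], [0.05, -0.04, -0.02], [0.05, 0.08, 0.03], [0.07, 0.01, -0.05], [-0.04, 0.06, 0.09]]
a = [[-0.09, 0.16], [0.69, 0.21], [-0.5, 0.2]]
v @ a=[[-0.04, -0.03], [-0.02, -0.00], [0.04, 0.03], [0.03, 0.0], [0.0, 0.02]]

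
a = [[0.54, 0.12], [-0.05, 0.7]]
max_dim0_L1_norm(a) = 0.82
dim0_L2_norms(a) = [0.54, 0.71]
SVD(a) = [[0.27,0.96],[0.96,-0.27]] @ diag([0.7131207346371782, 0.5384782426714484]) @ [[0.14,0.99], [0.99,-0.14]]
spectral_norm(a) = 0.71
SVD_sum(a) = [[0.03, 0.19], [0.09, 0.68]] + [[0.51, -0.07],[-0.14, 0.02]]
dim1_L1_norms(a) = [0.66, 0.75]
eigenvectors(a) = [[-0.89, -0.77], [-0.45, -0.64]]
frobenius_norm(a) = 0.89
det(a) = 0.38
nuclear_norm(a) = 1.25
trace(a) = 1.24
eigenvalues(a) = [0.6, 0.64]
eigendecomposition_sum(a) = [[1.5, -1.80],[0.75, -0.90]] + [[-0.96,  1.92], [-0.8,  1.60]]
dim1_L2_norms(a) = [0.55, 0.7]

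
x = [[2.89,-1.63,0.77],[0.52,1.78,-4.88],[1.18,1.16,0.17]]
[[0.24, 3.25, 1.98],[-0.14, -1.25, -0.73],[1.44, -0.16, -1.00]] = x@[[0.42, 0.66, 0.17], [0.76, -0.81, -1.01], [0.35, 0.03, -0.2]]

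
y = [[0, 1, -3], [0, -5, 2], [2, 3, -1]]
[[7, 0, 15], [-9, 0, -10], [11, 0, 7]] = y@[[3, 0, 1], [1, 0, 0], [-2, 0, -5]]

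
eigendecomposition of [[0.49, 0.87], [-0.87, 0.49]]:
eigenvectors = [[0.71+0.00j, (0.71-0j)], [0.71j, -0.71j]]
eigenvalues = [(0.49+0.87j), (0.49-0.87j)]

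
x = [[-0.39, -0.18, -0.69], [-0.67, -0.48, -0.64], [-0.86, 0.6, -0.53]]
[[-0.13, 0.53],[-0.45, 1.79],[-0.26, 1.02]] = x @ [[0.72,-2.84], [0.34,-1.33], [-0.3,1.18]]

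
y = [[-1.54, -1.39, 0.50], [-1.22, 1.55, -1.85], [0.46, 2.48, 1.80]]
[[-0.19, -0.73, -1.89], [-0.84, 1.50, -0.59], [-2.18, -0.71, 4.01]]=y@[[0.56,0.07,0.59], [-0.65,0.2,0.97], [-0.46,-0.69,0.74]]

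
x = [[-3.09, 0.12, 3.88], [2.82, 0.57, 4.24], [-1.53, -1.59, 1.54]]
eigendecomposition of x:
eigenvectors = [[(-0.77+0j), (-0.21-0.27j), (-0.21+0.27j)],  [0.64+0.00j, (-0.81+0j), -0.81-0.00j],  [(-0.03+0j), (0.05-0.47j), (0.05+0.47j)]]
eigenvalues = [(-3.02+0j), (1.02+3.44j), (1.02-3.44j)]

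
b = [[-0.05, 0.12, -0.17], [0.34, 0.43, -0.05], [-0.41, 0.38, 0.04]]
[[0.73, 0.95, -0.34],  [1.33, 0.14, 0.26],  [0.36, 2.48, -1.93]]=b @ [[0.79, -3.6, 3.02], [2.12, 2.89, -1.80], [-3.02, -2.47, -0.18]]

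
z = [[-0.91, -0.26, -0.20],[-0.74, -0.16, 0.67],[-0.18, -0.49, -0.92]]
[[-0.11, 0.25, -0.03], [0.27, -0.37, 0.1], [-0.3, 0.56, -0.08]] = z @ [[0.10, -0.19, 0.03], [-0.26, 0.25, -0.12], [0.45, -0.7, 0.15]]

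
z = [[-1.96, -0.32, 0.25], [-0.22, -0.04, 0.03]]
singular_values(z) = [2.01, 0.0]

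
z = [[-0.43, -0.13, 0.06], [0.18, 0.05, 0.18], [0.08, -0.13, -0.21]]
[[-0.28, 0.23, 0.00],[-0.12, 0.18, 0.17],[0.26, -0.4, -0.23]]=z @ [[0.46,-0.53,-0.01], [0.13,0.6,0.40], [-1.16,1.35,0.86]]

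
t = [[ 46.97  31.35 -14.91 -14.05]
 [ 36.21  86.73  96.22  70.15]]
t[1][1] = 86.73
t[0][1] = 31.35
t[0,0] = 46.97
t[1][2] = 96.22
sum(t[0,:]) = 49.36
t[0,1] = 31.35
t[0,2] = -14.91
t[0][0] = 46.97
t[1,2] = 96.22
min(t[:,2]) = -14.91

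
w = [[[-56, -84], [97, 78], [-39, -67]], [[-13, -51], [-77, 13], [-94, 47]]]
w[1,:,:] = [[-13, -51], [-77, 13], [-94, 47]]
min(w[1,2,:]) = -94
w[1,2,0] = -94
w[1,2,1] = 47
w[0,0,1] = -84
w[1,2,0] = -94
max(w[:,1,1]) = 78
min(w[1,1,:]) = -77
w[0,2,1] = -67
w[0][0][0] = -56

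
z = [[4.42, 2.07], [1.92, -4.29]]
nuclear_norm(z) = 9.58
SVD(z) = [[-0.98,  0.21], [0.21,  0.98]] @ diag([4.889450710942256, 4.690956378529464]) @ [[-0.80, -0.60], [0.6, -0.80]]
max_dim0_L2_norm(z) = 4.82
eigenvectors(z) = [[0.98, -0.22], [0.21, 0.98]]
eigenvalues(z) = [4.85, -4.72]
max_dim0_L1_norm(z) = 6.36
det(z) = -22.94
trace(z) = 0.13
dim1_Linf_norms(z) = [4.42, 4.29]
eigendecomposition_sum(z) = [[4.63, 1.05], [0.97, 0.22]] + [[-0.21, 1.02], [0.95, -4.51]]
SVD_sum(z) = [[3.82, 2.87], [-0.83, -0.62]] + [[0.60, -0.8], [2.75, -3.67]]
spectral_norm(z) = 4.89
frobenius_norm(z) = 6.78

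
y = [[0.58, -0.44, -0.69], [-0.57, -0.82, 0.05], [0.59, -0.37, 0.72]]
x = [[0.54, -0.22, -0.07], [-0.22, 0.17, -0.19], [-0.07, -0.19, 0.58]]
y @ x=[[0.46, -0.07, -0.36], [-0.13, -0.02, 0.22], [0.35, -0.33, 0.45]]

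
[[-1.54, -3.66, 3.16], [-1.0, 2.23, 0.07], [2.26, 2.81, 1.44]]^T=[[-1.54, -1.0, 2.26], [-3.66, 2.23, 2.81], [3.16, 0.07, 1.44]]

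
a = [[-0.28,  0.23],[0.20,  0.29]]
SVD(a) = [[0.81, 0.58],[0.58, -0.81]] @ diag([0.3728127888583187, 0.3411900122566349]) @ [[-0.30, 0.95], [-0.95, -0.3]]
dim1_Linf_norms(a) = [0.28, 0.29]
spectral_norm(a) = 0.37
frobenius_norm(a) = 0.51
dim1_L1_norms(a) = [0.51, 0.49]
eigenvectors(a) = [[-0.95, -0.34], [0.30, -0.94]]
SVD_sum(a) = [[-0.09, 0.29], [-0.06, 0.21]] + [[-0.19,-0.06],[0.26,0.08]]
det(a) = -0.13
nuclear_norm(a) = 0.71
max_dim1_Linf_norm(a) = 0.29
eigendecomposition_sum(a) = [[-0.32, 0.11], [0.10, -0.04]] + [[0.04,0.12], [0.10,0.33]]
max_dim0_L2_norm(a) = 0.37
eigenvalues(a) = [-0.35, 0.36]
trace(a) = 0.01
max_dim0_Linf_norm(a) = 0.29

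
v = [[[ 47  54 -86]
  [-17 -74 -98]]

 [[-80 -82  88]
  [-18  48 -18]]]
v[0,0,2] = -86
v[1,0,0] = -80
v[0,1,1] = -74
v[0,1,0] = -17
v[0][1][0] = -17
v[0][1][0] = -17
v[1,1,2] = -18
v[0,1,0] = -17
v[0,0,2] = -86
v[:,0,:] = [[47, 54, -86], [-80, -82, 88]]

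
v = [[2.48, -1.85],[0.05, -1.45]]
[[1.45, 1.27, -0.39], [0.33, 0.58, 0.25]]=v @ [[0.43, 0.22, -0.29], [-0.21, -0.39, -0.18]]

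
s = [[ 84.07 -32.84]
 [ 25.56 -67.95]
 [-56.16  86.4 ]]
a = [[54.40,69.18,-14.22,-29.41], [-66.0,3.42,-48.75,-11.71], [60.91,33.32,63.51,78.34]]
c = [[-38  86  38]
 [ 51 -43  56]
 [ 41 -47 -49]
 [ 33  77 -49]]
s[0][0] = 84.07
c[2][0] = 41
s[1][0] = 25.56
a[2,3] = 78.34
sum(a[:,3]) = 37.22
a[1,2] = -48.75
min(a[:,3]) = -29.41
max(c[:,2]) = 56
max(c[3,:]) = 77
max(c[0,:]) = 86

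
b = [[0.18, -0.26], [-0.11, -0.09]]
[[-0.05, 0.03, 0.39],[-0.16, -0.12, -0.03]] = b@ [[0.85, 0.77, 0.96],  [0.77, 0.43, -0.84]]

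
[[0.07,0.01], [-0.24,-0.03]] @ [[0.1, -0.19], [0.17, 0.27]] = [[0.01,-0.01],[-0.03,0.04]]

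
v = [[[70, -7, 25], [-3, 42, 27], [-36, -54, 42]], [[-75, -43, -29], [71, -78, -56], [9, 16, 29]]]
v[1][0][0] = -75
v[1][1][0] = 71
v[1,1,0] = 71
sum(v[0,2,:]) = -48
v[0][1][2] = 27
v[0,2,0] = -36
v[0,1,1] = 42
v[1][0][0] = -75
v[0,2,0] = -36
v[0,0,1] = -7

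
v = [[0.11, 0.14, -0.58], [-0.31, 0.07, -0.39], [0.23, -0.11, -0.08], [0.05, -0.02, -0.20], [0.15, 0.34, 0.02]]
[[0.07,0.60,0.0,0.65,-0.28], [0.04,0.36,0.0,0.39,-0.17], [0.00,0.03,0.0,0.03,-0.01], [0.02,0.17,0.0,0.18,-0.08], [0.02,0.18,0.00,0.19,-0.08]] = v @ [[0.01,  0.07,  -0.0,  0.08,  -0.03], [0.06,  0.55,  -0.00,  0.59,  -0.25], [-0.10,  -0.89,  0.0,  -0.96,  0.41]]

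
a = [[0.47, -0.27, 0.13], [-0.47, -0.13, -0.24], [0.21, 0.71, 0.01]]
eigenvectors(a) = [[(-0.84+0j), 0.26-0.04j, (0.26+0.04j)],  [(0.47+0j), 0.08-0.34j, (0.08+0.34j)],  [(0.27+0j), (-0.9+0j), -0.90-0.00j]]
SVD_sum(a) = [[0.05, 0.06, 0.01], [-0.24, -0.33, -0.08], [0.4, 0.55, 0.12]] + [[0.40, -0.33, 0.17], [-0.25, 0.21, -0.10], [-0.2, 0.16, -0.08]] + [[0.02,-0.00,-0.05], [0.02,-0.00,-0.06], [0.01,-0.0,-0.03]]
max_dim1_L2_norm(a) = 0.74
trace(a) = 0.35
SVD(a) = [[-0.1, -0.78, 0.61],[0.52, 0.49, 0.7],[-0.85, 0.39, 0.36]] @ diag([0.8094302637627421, 0.7005848781796719, 0.09167047818655594]) @ [[-0.58, -0.8, -0.18], [-0.74, 0.60, -0.31], [0.35, -0.05, -0.93]]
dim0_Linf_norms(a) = [0.47, 0.71, 0.24]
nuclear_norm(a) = 1.60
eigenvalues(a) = [(0.58+0j), (-0.11+0.28j), (-0.11-0.28j)]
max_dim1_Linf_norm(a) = 0.71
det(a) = 0.05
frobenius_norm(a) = 1.07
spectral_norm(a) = 0.81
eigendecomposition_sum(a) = [[0.60+0.00j, -0.06+0.00j, 0.16+0.00j],[(-0.33+0j), 0.04+0.00j, (-0.09-0j)],[-0.19+0.00j, 0.02+0.00j, (-0.05-0j)]] + [[(-0.06-0.03j),(-0.1-0.02j),(-0.02-0.05j)], [(-0.07+0.06j),-0.08+0.12j,-0.07-0.01j], [0.20+0.14j,0.34+0.14j,(0.03+0.19j)]] + [[(-0.06+0.03j), (-0.1+0.02j), (-0.02+0.05j)], [-0.07-0.06j, -0.08-0.12j, (-0.07+0.01j)], [0.20-0.14j, (0.34-0.14j), 0.03-0.19j]]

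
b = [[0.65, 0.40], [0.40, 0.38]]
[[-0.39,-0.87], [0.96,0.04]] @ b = [[-0.6, -0.49], [0.64, 0.4]]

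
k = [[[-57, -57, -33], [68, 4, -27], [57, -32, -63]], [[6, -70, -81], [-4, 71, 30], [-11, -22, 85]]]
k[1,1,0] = -4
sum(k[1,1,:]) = 97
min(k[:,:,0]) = -57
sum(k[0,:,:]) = -140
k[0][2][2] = -63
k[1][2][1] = -22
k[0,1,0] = 68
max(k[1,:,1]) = 71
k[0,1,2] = -27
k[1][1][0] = -4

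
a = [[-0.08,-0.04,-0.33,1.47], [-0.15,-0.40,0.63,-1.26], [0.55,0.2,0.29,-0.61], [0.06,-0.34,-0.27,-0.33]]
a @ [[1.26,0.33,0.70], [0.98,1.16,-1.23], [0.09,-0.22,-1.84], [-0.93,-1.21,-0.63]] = [[-1.54, -1.78, -0.33], [0.65, 0.87, 0.02], [1.48, 1.09, -0.01], [0.03, 0.08, 1.16]]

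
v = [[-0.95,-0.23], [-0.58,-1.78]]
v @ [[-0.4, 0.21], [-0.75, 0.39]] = [[0.55, -0.29], [1.57, -0.82]]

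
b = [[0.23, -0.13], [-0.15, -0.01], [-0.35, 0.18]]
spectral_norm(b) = 0.49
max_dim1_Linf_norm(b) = 0.35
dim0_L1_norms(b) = [0.73, 0.32]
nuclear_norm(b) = 0.57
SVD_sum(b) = [[0.24,-0.11], [-0.12,0.06], [-0.36,0.17]] + [[-0.01, -0.02], [-0.03, -0.07], [0.01, 0.01]]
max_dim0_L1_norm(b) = 0.73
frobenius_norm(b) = 0.50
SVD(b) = [[-0.54, -0.24], [0.27, -0.96], [0.8, 0.16]] @ diag([0.4913332091600494, 0.07675726399818578]) @ [[-0.90, 0.43],[0.43, 0.9]]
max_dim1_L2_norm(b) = 0.39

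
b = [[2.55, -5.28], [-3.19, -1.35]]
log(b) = [[(1.56+0.9j), -0.15+1.83j],[-0.09+1.10j, 1.45+2.24j]]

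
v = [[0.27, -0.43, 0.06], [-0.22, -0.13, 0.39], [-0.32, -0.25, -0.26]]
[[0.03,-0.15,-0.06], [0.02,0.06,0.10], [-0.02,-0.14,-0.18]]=v@[[0.03, -0.04, 0.06], [-0.04, 0.36, 0.24], [0.06, 0.24, 0.38]]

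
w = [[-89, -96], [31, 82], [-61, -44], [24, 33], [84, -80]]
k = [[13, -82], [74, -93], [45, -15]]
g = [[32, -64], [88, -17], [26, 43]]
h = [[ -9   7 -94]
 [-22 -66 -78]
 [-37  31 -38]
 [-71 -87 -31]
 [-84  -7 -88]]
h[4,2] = -88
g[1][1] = -17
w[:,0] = [-89, 31, -61, 24, 84]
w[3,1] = 33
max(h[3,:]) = -31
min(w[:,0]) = -89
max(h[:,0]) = -9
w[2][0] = -61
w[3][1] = 33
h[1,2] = -78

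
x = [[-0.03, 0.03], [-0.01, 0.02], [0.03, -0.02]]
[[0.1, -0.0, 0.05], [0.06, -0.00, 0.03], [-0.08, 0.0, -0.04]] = x@[[-1.23, -0.02, -0.61], [2.26, -0.16, 0.97]]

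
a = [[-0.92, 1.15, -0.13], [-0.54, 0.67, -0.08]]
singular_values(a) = [1.71, 0.0]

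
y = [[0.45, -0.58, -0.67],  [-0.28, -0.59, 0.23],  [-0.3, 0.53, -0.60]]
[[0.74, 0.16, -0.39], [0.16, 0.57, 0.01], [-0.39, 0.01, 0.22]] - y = [[0.29, 0.74, 0.28], [0.44, 1.16, -0.22], [-0.09, -0.52, 0.82]]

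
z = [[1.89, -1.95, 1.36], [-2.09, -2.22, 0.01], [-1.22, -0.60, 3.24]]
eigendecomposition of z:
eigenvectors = [[(0.33+0j), (-0.71+0j), -0.71-0.00j], [0.93+0.00j, 0.28-0.06j, (0.28+0.06j)], [0.16+0.00j, -0.15-0.63j, -0.15+0.63j]]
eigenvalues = [(-2.96+0j), (2.94+1.04j), (2.94-1.04j)]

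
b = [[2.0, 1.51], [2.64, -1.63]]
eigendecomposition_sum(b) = [[2.41, 0.81], [1.41, 0.47]] + [[-0.41, 0.7], [1.23, -2.1]]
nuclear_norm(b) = 5.51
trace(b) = 0.37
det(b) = -7.25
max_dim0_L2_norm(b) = 3.31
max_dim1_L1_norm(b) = 4.27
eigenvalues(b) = [2.88, -2.51]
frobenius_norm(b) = 3.99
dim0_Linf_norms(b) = [2.64, 1.63]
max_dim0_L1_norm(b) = 4.64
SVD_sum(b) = [[1.62, -0.33], [2.85, -0.58]] + [[0.38, 1.84], [-0.21, -1.05]]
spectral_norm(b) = 3.35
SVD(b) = [[-0.49, -0.87],[-0.87, 0.49]] @ diag([3.3512991552895204, 2.1622659345593336]) @ [[-0.98, 0.2],[-0.20, -0.98]]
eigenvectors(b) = [[0.86, -0.32], [0.5, 0.95]]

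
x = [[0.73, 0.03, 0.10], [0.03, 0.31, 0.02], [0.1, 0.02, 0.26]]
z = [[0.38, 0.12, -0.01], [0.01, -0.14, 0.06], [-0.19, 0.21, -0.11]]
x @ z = [[0.26, 0.1, -0.02], [0.01, -0.04, 0.02], [-0.01, 0.06, -0.03]]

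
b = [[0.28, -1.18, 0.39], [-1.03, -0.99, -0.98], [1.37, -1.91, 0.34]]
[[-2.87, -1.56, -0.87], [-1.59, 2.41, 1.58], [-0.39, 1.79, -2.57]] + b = [[-2.59,-2.74,-0.48], [-2.62,1.42,0.6], [0.98,-0.12,-2.23]]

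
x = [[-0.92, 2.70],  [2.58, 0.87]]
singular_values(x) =[2.85, 2.72]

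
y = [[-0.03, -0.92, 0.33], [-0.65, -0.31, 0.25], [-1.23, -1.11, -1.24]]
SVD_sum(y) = [[-0.26, -0.25, -0.21],[-0.29, -0.28, -0.23],[-1.27, -1.25, -1.02]] + [[0.05, -0.57, 0.64],[0.02, -0.24, 0.26],[-0.02, 0.17, -0.19]] + [[0.17,-0.09,-0.1], [-0.38,0.21,0.22], [0.05,-0.03,-0.03]]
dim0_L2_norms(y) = [1.39, 1.47, 1.31]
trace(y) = -1.58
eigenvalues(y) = [(0.61+0j), (-1.09+0.8j), (-1.09-0.8j)]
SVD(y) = [[-0.19, 0.89, 0.41],[-0.22, 0.37, -0.90],[-0.96, -0.26, 0.12]] @ diag([2.1453901561209574, 0.9611857576722427, 0.5415930365757368]) @ [[0.62, 0.61, 0.5], [0.06, -0.67, 0.74], [0.78, -0.43, -0.45]]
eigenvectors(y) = [[-0.78+0.00j, -0.07-0.32j, (-0.07+0.32j)], [(0.6+0j), (-0.04-0.3j), (-0.04+0.3j)], [0.16+0.00j, (0.9+0j), 0.90-0.00j]]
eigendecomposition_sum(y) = [[(0.34+0j), -0.35+0.00j, (0.01+0j)], [(-0.26-0j), 0.27-0.00j, (-0.01+0j)], [(-0.07-0j), (0.07-0j), -0.00+0.00j]] + [[-0.18+0.26j, (-0.28+0.28j), (0.16+0.19j)], [-0.20+0.22j, (-0.29+0.24j), (0.13+0.19j)], [-0.58-0.66j, -0.59-0.94j, -0.62+0.31j]] + [[-0.18-0.26j, (-0.28-0.28j), 0.16-0.19j],  [-0.20-0.22j, -0.29-0.24j, (0.13-0.19j)],  [(-0.58+0.66j), -0.59+0.94j, -0.62-0.31j]]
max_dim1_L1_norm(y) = 3.58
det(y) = 1.12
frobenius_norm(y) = 2.41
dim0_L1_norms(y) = [1.91, 2.34, 1.82]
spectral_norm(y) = 2.15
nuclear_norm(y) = 3.65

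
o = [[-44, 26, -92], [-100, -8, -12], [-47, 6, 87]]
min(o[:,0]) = -100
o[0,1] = 26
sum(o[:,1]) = 24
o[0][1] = 26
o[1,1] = -8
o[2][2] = 87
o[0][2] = -92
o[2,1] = 6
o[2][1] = 6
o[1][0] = -100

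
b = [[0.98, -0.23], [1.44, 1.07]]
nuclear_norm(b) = 2.64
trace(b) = 2.05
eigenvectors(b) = [[(0.03-0.37j), 0.03+0.37j], [(-0.93+0j), -0.93-0.00j]]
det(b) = 1.38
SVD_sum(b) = [[0.68,0.35],[1.57,0.82]] + [[0.30,-0.58], [-0.13,0.25]]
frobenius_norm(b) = 2.06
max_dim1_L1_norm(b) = 2.51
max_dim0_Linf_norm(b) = 1.44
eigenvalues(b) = [(1.02+0.57j), (1.02-0.57j)]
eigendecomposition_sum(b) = [[0.49+0.33j, (-0.12+0.21j)], [0.72-1.29j, (0.53+0.25j)]] + [[(0.49-0.33j), -0.12-0.21j], [0.72+1.29j, (0.53-0.25j)]]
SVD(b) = [[-0.40, -0.92], [-0.92, 0.40]] @ diag([1.9287340275743141, 0.7153915367663809]) @ [[-0.89, -0.46], [-0.46, 0.89]]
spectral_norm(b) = 1.93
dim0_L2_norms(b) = [1.74, 1.09]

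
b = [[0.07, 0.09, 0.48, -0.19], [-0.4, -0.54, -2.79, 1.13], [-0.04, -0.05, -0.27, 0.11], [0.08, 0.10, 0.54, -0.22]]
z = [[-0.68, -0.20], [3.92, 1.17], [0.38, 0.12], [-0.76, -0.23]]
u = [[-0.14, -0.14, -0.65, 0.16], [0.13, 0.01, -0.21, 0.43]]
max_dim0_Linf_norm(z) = 3.92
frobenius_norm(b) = 3.20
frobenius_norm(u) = 0.86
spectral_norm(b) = 3.20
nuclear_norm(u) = 1.15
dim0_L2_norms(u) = [0.19, 0.14, 0.68, 0.46]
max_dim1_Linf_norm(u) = 0.65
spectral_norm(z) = 4.25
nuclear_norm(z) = 4.25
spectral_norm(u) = 0.77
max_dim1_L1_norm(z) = 5.09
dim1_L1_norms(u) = [1.09, 0.78]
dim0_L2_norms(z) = [4.07, 1.21]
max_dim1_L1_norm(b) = 4.86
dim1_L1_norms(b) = [0.83, 4.86, 0.47, 0.94]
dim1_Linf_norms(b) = [0.48, 2.79, 0.27, 0.54]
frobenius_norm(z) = 4.25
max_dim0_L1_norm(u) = 0.86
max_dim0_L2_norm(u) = 0.68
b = z @ u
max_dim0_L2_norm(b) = 2.89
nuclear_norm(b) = 3.21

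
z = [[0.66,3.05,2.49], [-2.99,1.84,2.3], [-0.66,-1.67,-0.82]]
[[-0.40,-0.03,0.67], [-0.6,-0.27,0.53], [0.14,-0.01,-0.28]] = z@ [[0.08, 0.07, -0.0], [-0.06, -0.01, 0.09], [-0.11, -0.02, 0.16]]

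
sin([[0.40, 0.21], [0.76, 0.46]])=[[0.36, 0.19], [0.67, 0.41]]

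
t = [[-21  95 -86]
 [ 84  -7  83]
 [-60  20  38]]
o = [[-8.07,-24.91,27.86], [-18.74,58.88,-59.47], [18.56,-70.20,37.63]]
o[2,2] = 37.63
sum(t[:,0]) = 3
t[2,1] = 20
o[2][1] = -70.2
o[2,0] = 18.56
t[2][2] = 38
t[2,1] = 20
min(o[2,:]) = -70.2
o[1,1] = 58.88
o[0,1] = -24.91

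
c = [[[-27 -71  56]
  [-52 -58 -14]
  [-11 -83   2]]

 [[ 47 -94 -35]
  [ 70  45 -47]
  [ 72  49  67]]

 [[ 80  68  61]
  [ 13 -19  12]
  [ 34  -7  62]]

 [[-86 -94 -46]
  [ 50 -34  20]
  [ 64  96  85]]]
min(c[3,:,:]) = -94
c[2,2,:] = [34, -7, 62]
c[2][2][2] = 62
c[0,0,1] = -71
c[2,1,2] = 12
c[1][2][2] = 67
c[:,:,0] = [[-27, -52, -11], [47, 70, 72], [80, 13, 34], [-86, 50, 64]]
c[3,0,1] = -94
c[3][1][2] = 20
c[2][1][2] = 12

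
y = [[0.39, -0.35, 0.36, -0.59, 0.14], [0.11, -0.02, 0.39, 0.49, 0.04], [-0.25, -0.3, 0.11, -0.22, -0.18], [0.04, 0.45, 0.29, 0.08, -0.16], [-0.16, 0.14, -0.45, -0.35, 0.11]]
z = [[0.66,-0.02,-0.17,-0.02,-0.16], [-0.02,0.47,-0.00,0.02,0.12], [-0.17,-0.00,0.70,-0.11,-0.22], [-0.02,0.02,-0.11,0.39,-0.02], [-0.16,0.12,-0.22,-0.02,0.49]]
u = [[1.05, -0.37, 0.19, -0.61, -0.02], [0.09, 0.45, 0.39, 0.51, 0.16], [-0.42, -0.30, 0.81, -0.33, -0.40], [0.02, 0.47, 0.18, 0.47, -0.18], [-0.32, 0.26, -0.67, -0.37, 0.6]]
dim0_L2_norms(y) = [0.5, 0.66, 0.76, 0.87, 0.3]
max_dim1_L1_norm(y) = 1.83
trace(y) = 0.67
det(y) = -0.02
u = z + y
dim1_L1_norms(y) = [1.83, 1.05, 1.06, 1.02, 1.21]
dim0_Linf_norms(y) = [0.39, 0.45, 0.45, 0.59, 0.18]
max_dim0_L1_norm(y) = 1.73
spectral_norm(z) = 0.88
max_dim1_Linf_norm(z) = 0.7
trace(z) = 2.71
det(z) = 0.02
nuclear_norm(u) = 4.47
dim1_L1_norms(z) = [1.03, 0.63, 1.2, 0.56, 1.01]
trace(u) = 3.38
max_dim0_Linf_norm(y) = 0.59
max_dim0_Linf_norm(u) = 1.05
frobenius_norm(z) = 1.34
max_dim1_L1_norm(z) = 1.2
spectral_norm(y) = 0.96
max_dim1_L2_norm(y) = 0.88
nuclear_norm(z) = 2.71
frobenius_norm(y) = 1.46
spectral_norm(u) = 1.43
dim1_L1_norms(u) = [2.24, 1.6, 2.26, 1.32, 2.22]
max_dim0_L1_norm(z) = 1.2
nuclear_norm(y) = 2.85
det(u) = -0.20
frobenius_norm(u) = 2.26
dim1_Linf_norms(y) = [0.59, 0.49, 0.3, 0.45, 0.45]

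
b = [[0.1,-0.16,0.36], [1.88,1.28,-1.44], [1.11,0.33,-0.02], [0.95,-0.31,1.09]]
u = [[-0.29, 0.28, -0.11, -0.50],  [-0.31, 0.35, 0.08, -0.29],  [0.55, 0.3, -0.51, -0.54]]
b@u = [[0.22, 0.08, -0.21, -0.2], [-1.73, 0.54, 0.63, -0.53], [-0.44, 0.42, -0.09, -0.64], [0.42, 0.48, -0.69, -0.97]]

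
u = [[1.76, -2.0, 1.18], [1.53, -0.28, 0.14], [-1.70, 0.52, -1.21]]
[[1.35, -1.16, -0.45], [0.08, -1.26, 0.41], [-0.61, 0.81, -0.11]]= u@[[-0.08,-0.84,0.36], [-0.51,0.19,0.40], [0.40,0.59,-0.24]]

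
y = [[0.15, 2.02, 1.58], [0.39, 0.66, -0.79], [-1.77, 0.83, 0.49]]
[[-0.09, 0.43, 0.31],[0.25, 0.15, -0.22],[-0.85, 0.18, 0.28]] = y @ [[0.45, 0.00, -0.10], [0.0, 0.22, -0.01], [-0.10, -0.01, 0.22]]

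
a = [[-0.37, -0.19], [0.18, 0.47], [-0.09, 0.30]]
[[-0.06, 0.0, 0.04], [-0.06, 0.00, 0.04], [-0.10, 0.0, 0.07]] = a@[[0.29,-0.01,-0.2],[-0.24,0.01,0.16]]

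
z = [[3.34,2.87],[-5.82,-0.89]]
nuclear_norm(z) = 9.03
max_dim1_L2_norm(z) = 5.89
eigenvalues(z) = [(1.22+3.5j), (1.22-3.5j)]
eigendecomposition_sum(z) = [[(1.67+1.38j), (1.44-0.5j)], [-2.91+1.02j, (-0.45+2.12j)]] + [[(1.67-1.38j), (1.44+0.5j)], [-2.91-1.02j, -0.45-2.12j]]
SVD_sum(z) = [[3.87, 1.38],[-5.44, -1.95]] + [[-0.53, 1.49], [-0.38, 1.06]]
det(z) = 13.73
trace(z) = 2.45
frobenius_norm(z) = 7.35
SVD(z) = [[-0.58, 0.81], [0.81, 0.58]] @ diag([7.092918977862322, 1.935846164725008]) @ [[-0.94, -0.34], [-0.34, 0.94]]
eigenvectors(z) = [[-0.30-0.49j, -0.30+0.49j], [(0.82+0j), 0.82-0.00j]]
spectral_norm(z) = 7.09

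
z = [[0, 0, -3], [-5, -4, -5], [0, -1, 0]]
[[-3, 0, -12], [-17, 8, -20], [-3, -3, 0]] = z @ [[0, -4, 0], [3, 3, 0], [1, 0, 4]]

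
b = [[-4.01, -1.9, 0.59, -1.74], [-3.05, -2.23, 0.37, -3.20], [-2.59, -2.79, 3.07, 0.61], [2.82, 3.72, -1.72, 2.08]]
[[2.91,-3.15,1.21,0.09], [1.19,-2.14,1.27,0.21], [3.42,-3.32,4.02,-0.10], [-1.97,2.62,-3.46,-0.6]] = b@[[-0.91, 0.78, 0.11, 0.09], [-0.10, -0.02, -0.73, -0.56], [0.14, -0.42, 0.72, -0.50], [0.58, -0.11, 0.09, 0.18]]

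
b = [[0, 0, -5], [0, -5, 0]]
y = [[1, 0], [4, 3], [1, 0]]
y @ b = [[0, 0, -5], [0, -15, -20], [0, 0, -5]]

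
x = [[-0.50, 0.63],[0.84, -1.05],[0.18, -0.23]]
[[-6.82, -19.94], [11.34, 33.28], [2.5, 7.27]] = x@ [[-5.38,5.83], [-15.10,-27.03]]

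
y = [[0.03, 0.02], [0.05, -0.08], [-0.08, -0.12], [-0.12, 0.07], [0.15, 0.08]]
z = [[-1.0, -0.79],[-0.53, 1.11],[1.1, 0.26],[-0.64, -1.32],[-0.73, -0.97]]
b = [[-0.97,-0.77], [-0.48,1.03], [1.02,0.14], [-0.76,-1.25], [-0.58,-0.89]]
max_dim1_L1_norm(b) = 2.01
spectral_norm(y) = 0.23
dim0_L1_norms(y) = [0.43, 0.37]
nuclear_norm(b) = 3.63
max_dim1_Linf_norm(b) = 1.25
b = z + y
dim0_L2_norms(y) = [0.22, 0.18]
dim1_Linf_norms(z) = [1.0, 1.11, 1.1, 1.32, 0.97]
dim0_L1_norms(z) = [4.0, 4.45]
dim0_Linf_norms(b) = [1.02, 1.25]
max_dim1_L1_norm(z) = 1.96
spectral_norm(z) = 2.48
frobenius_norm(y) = 0.28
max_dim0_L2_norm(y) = 0.22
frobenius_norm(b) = 2.67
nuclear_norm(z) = 3.86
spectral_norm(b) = 2.34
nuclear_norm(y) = 0.39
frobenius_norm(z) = 2.84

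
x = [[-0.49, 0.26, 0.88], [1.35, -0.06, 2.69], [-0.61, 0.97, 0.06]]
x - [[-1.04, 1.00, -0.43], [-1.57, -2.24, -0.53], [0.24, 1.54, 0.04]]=[[0.55, -0.74, 1.31], [2.92, 2.18, 3.22], [-0.85, -0.57, 0.02]]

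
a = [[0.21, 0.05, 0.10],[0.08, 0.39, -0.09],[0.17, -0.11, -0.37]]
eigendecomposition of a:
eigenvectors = [[0.17, -0.91, -0.19], [-0.13, 0.28, -0.98], [-0.98, -0.31, 0.10]]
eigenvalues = [-0.41, 0.23, 0.41]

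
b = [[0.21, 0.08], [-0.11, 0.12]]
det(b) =0.034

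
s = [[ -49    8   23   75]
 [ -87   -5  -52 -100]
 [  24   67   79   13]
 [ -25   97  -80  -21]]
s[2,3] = 13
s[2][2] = 79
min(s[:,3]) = -100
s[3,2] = -80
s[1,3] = -100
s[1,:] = [-87, -5, -52, -100]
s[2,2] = 79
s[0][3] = 75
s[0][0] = -49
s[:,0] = [-49, -87, 24, -25]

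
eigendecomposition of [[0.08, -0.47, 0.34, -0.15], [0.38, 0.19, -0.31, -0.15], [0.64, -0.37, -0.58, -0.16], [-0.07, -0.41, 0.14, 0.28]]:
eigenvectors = [[(-0.17+0j), (-0.21+0j), (-0.7+0j), (-0.7-0j)], [0.34+0.00j, 0.36+0.00j, (-0.06+0.26j), (-0.06-0.26j)], [(0.92+0j), -0.12+0.00j, (-0.48-0.02j), -0.48+0.02j], [(-0+0j), -0.90+0.00j, (-0.42+0.16j), (-0.42-0.16j)]]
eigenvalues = [(-0.83+0j), (0.45+0j), (0.18+0.22j), (0.18-0.22j)]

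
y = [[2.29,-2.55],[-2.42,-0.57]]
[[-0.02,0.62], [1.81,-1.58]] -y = [[-2.31,3.17], [4.23,-1.01]]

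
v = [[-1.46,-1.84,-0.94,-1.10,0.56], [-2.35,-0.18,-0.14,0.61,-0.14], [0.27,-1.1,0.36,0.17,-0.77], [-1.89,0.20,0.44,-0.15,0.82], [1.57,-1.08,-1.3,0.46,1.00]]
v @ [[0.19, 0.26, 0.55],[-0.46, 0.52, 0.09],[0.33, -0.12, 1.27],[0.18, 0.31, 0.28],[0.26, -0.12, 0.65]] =[[0.21, -1.63, -2.11], [-0.34, -0.48, -1.41], [0.51, -0.4, 0.05], [-0.12, -0.59, 0.03], [0.71, 0.03, -0.11]]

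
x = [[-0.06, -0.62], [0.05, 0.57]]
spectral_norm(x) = 0.85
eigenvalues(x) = [-0.01, 0.52]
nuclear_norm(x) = 0.85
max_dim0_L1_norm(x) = 1.19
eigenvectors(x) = [[-1.0, 0.73], [0.09, -0.68]]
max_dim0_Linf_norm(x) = 0.62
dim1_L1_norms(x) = [0.68, 0.62]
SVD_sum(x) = [[-0.06, -0.62], [0.05, 0.57]] + [[-0.0, 0.00], [-0.00, 0.0]]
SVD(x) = [[-0.74, 0.68], [0.68, 0.74]] @ diag([0.8458047564556066, 0.0037833790547711944]) @ [[0.09,  1.0], [-1.0,  0.09]]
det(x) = -0.00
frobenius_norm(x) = 0.85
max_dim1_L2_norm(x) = 0.62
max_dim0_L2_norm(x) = 0.84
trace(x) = 0.51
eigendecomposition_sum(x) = [[-0.01, -0.01],[0.0, 0.0]] + [[-0.05,-0.61], [0.05,0.57]]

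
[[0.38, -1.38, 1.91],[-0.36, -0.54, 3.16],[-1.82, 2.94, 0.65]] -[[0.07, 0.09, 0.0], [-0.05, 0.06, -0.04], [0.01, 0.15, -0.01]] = [[0.31, -1.47, 1.91], [-0.31, -0.60, 3.2], [-1.83, 2.79, 0.66]]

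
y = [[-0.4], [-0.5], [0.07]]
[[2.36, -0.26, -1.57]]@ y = [[-0.92]]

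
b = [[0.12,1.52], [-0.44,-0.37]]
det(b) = 0.62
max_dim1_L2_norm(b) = 1.52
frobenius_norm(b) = 1.63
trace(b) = -0.25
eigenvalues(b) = [(-0.12+0.78j), (-0.12-0.78j)]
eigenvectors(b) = [[(0.88+0j), 0.88-0.00j], [-0.14+0.45j, -0.14-0.45j]]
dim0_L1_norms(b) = [0.56, 1.89]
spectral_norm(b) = 1.58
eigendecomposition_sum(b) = [[0.06+0.41j, 0.76+0.12j], [(-0.22-0.04j), (-0.19+0.37j)]] + [[0.06-0.41j, (0.76-0.12j)], [-0.22+0.04j, (-0.19-0.37j)]]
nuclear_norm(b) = 1.98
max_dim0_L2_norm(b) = 1.56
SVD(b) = [[0.96, -0.27], [-0.27, -0.96]] @ diag([1.5809195390594342, 0.39496001192539243]) @ [[0.15, 0.99], [0.99, -0.15]]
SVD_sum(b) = [[0.23, 1.5], [-0.06, -0.43]] + [[-0.11,0.02], [-0.38,0.06]]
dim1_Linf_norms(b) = [1.52, 0.44]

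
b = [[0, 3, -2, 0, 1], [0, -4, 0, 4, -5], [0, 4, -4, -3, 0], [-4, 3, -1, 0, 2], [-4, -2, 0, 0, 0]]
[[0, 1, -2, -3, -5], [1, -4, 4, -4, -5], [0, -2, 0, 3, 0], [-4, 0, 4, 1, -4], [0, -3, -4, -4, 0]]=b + [[0, -2, 0, -3, -6], [1, 0, 4, -8, 0], [0, -6, 4, 6, 0], [0, -3, 5, 1, -6], [4, -1, -4, -4, 0]]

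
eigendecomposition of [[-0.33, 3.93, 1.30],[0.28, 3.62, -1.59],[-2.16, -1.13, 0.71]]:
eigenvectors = [[(0.74+0j), (0.74-0j), 0.47+0.00j], [-0.08+0.20j, -0.08-0.20j, (0.76+0j)], [(0.2+0.61j), (0.2-0.61j), -0.46+0.00j]]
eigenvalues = [(-0.38+2.13j), (-0.38-2.13j), (4.76+0j)]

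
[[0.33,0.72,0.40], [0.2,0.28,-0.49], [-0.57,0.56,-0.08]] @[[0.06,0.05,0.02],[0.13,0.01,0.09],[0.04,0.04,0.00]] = [[0.13, 0.04, 0.07], [0.03, -0.01, 0.03], [0.04, -0.03, 0.04]]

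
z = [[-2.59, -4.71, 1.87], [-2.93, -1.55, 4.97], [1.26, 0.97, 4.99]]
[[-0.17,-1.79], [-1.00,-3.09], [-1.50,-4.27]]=z @ [[-0.11, -0.47],[-0.01, 0.32],[-0.27, -0.80]]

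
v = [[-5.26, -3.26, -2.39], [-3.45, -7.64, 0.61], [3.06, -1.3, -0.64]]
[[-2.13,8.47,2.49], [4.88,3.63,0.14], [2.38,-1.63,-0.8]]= v@ [[0.58, -0.89, -0.32], [-0.84, -0.18, 0.09], [0.76, -1.34, -0.46]]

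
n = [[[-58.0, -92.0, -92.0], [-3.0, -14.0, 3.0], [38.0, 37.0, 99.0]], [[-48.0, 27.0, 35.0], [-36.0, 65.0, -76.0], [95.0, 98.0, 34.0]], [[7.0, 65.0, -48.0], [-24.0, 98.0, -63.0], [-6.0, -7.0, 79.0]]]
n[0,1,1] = -14.0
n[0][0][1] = -92.0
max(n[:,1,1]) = 98.0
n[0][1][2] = 3.0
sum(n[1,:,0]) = 11.0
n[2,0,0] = 7.0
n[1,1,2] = -76.0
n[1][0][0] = -48.0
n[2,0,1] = 65.0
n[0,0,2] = -92.0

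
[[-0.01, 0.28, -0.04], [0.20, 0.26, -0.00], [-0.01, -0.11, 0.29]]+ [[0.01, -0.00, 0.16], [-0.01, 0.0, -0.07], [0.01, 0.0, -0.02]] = [[0.0, 0.28, 0.12], [0.19, 0.26, -0.07], [0.00, -0.11, 0.27]]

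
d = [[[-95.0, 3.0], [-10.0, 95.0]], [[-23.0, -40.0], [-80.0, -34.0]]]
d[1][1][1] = -34.0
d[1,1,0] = -80.0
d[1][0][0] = -23.0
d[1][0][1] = -40.0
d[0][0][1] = 3.0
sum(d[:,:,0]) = -208.0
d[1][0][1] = -40.0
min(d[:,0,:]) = -95.0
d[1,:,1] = [-40.0, -34.0]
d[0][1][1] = 95.0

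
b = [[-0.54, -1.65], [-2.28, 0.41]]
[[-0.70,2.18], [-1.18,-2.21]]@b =[[-4.59, 2.05],[5.68, 1.04]]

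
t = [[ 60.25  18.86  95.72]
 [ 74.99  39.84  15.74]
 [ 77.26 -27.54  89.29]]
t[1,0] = 74.99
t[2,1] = -27.54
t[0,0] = 60.25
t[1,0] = 74.99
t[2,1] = -27.54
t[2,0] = 77.26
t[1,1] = 39.84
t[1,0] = 74.99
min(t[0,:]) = 18.86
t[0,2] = 95.72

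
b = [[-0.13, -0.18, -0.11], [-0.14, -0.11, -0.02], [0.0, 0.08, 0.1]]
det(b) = -0.000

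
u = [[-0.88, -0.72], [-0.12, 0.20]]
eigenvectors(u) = [[-0.99, 0.53], [-0.10, -0.85]]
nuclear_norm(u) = 1.37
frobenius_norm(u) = 1.16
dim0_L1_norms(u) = [1.0, 0.92]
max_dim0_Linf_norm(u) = 0.88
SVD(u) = [[-1.00, 0.03], [0.03, 1.0]] @ diag([1.1375366170096681, 0.23067389310929742]) @ [[0.77, 0.64], [-0.64, 0.77]]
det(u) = -0.26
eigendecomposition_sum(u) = [[-0.9,-0.56], [-0.09,-0.06]] + [[0.02, -0.16], [-0.03, 0.26]]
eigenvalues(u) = [-0.95, 0.27]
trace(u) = -0.68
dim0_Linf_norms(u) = [0.88, 0.72]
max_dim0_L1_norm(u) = 1.0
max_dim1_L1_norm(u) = 1.6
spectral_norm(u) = 1.14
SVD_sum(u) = [[-0.88, -0.73], [0.03, 0.02]] + [[-0.00, 0.01], [-0.15, 0.18]]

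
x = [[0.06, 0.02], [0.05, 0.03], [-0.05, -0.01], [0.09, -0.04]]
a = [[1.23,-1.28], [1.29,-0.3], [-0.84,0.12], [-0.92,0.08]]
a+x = [[1.29, -1.26], [1.34, -0.27], [-0.89, 0.11], [-0.83, 0.04]]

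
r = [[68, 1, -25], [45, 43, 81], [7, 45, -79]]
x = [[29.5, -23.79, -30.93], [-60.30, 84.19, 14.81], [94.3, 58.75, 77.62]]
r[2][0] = 7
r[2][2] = -79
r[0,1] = 1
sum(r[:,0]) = 120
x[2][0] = 94.3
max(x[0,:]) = 29.5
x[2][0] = 94.3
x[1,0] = -60.3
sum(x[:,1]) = 119.15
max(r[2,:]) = 45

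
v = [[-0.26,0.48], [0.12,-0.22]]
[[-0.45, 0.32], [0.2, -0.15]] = v @ [[0.90, 0.44], [-0.44, 0.90]]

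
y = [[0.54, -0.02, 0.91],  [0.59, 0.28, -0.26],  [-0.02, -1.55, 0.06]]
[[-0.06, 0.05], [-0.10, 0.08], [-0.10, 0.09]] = y @ [[-0.18,0.15], [0.07,-0.06], [0.04,-0.04]]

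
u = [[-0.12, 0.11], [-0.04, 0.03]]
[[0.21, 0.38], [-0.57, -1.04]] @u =[[-0.04,0.03], [0.11,-0.09]]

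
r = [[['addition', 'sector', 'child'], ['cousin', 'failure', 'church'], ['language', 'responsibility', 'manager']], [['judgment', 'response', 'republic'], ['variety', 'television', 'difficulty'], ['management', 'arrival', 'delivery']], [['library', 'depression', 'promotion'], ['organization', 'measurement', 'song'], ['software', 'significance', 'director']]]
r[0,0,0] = 'addition'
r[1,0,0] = 'judgment'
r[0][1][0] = 'cousin'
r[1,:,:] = [['judgment', 'response', 'republic'], ['variety', 'television', 'difficulty'], ['management', 'arrival', 'delivery']]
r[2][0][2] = 'promotion'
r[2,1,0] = 'organization'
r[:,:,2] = [['child', 'church', 'manager'], ['republic', 'difficulty', 'delivery'], ['promotion', 'song', 'director']]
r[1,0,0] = 'judgment'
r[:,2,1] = ['responsibility', 'arrival', 'significance']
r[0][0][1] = 'sector'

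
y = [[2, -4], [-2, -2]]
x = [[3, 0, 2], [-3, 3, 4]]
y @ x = [[18, -12, -12], [0, -6, -12]]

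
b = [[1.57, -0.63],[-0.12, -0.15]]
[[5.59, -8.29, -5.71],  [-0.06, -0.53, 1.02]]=b@[[2.82, -2.93, -4.81], [-1.84, 5.86, -2.93]]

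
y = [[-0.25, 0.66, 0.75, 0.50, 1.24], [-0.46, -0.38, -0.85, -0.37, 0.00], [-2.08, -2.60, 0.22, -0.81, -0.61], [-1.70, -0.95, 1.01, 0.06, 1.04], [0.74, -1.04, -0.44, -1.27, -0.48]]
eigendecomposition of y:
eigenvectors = [[(0.38-0.26j), (0.38+0.26j), -0.10+0.00j, (-0.46+0j), 0.36+0.00j], [-0.01+0.28j, (-0.01-0.28j), 0.47+0.00j, (0.62+0j), (-0.57+0j)], [(0.15+0.46j), (0.15-0.46j), -0.65+0.00j, -0.06+0.00j, -0.23+0.00j], [0.55+0.00j, 0.55-0.00j, (-0.55+0j), -0.55+0.00j, (0.66+0j)], [(-0.23+0.35j), -0.23-0.35j, (0.23+0j), -0.31+0.00j, (0.25+0j)]]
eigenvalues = [(-1.26+1.84j), (-1.26-1.84j), (1.31+0j), (0.37+0j), (-0+0j)]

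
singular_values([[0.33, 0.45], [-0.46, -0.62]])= [0.95, 0.0]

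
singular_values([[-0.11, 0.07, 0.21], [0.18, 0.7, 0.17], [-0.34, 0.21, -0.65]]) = [0.78, 0.73, 0.2]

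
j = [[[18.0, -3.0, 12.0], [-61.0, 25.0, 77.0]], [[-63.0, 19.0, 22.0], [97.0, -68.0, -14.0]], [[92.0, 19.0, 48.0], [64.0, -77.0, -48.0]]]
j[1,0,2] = 22.0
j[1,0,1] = 19.0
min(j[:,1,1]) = -77.0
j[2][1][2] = -48.0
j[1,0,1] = 19.0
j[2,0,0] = 92.0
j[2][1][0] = 64.0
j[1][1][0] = 97.0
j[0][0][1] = -3.0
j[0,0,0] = 18.0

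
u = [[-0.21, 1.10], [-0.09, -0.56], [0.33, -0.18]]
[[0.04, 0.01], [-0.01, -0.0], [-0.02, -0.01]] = u@ [[-0.03, -0.01], [0.03, 0.01]]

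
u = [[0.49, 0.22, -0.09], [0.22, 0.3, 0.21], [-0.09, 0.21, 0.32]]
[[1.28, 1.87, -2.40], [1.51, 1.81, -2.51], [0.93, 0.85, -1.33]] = u @ [[1.06, 3.00, -3.48],[3.75, 2.57, -4.13],[0.74, 1.82, -2.42]]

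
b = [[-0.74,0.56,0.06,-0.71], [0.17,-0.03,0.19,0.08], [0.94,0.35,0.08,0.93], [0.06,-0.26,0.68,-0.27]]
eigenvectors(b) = [[0.60, 0.13, 0.74, -0.67], [-0.00, -0.26, -0.20, -0.06], [-0.68, -0.81, -0.11, 0.30], [0.41, -0.52, -0.63, 0.67]]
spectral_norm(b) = 1.69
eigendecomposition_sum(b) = [[-0.49, -0.01, 0.33, -0.63],[0.00, 0.00, -0.0, 0.00],[0.55, 0.01, -0.38, 0.72],[-0.34, -0.00, 0.23, -0.44]] + [[-0.06,  -0.07,  -0.07,  -0.03],[0.11,  0.14,  0.14,  0.06],[0.35,  0.44,  0.43,  0.20],[0.23,  0.28,  0.28,  0.13]] + [[-0.2,0.63,-0.20,-0.05],[0.05,-0.17,0.06,0.01],[0.03,-0.1,0.03,0.01],[0.17,-0.54,0.17,0.04]] + [[0.0, 0.0, -0.00, -0.0], [0.00, 0.00, -0.00, -0.0], [-0.00, -0.00, 0.00, 0.0], [-0.0, -0.00, 0.0, 0.00]]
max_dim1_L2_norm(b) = 1.37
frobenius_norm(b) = 1.98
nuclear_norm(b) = 3.14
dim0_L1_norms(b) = [1.91, 1.2, 1.01, 1.99]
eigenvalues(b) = [-1.3, 0.64, -0.3, 0.0]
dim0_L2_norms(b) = [1.21, 0.71, 0.71, 1.2]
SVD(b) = [[-0.62, 0.36, -0.7, -0.02],[0.10, -0.21, -0.17, -0.96],[0.77, 0.22, -0.58, 0.14],[-0.09, -0.88, -0.39, 0.25]] @ diag([1.6899038223921325, 0.8221552328698006, 0.6272046287688013, 0.0004447249208725326]) @ [[0.71, -0.03, -0.01, 0.7], [-0.18, 0.62, -0.73, 0.20], [-0.12, -0.78, -0.61, 0.08], [-0.67, -0.06, 0.30, 0.67]]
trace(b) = -0.96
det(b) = 0.00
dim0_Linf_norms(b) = [0.94, 0.56, 0.68, 0.93]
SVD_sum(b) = [[-0.74, 0.03, 0.01, -0.74], [0.13, -0.01, -0.00, 0.12], [0.93, -0.04, -0.01, 0.92], [-0.10, 0.0, 0.0, -0.1]] + [[-0.05, 0.18, -0.22, 0.06], [0.03, -0.11, 0.13, -0.04], [-0.03, 0.11, -0.13, 0.04], [0.13, -0.45, 0.53, -0.15]] + [[0.05, 0.34, 0.27, -0.04], [0.01, 0.08, 0.07, -0.01], [0.04, 0.28, 0.22, -0.03], [0.03, 0.19, 0.15, -0.02]] + [[0.00, 0.00, -0.0, -0.00], [0.0, 0.00, -0.00, -0.00], [-0.0, -0.00, 0.0, 0.00], [-0.0, -0.00, 0.00, 0.0]]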